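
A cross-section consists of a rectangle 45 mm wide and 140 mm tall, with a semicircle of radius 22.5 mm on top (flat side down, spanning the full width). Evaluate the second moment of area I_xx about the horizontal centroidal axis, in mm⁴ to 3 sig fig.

Split into non-overlapping primitives; take the origin at the lower-left of the bounding box.
Rectangular body: 45 × 140, A = 6 300 mm², y = 70 mm, Ī = 10 290 000 mm⁴.
Semicircular cap: semicircle r = 22.5, A = 795.22 mm², y = 149.55 mm, Ī = 28 130 mm⁴.
Centroid: ȳ = ΣA·y / ΣA = 78.916 mm.
Transfer each piece to the horizontal centroidal axis using Ī + A·d² with d = y − 78.916:
  rectangular body: d = -8.9157 mm → contributes +10 790 786 mm⁴
  semicircular cap: d = 70.634 mm → contributes +3 995 543 mm⁴
Total I = 14 786 329 mm⁴.

I_xx ≈ 1.48 × 10⁷ mm⁴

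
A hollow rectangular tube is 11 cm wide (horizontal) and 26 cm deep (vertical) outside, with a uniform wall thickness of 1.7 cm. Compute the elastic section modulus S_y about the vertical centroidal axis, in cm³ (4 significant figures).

Decompose the section into non-overlapping parts with the origin at the bottom-left of its bounding rectangle.
Outer rectangle: 11 × 26, A = 286 cm², x = 5.5 cm, Ī = 2883.83 cm⁴.
Inner void (subtracted): 7.6 × 22.6, A = 171.76 cm², x = 5.5 cm, Ī = 826.738 cm⁴.
By symmetry the centroid is at mid-width, x̄ = 5.5 cm.
All pieces are centred on the vertical centroidal axis, so I = ΣĪ (holes subtracted) = 2057.1 cm⁴.
Extreme fibre distance c = 5.5 cm; S = I/c = 374.017 cm³.

S_y ≈ 374.0 cm³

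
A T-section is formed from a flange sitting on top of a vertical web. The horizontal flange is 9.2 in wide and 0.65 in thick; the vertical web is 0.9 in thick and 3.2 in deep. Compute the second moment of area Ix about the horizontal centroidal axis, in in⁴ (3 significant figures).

Ix ≈ 9.87 in⁴

Split into non-overlapping primitives; take the origin at the lower-left of the bounding box.
Flange: 9.2 × 0.65, A = 5.98 in², y = 3.525 in, Ī = 0.21055 in⁴.
Web: 0.9 × 3.2, A = 2.88 in², y = 1.6 in, Ī = 2.4576 in⁴.
Centroid: ȳ = ΣA·y / ΣA = 2.8993 in.
Transfer each piece to the horizontal centroidal axis using Ī + A·d² with d = y − 2.8993:
  flange: d = 0.62573 in → contributes +2.552 in⁴
  web: d = -1.2993 in → contributes +7.3193 in⁴
Total I = 9.8713 in⁴.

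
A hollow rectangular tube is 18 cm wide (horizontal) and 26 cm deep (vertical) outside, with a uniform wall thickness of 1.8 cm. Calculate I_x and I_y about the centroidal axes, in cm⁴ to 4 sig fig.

I_x ≈ 1.288 × 10⁴ cm⁴, I_y ≈ 7062 cm⁴

Split into non-overlapping primitives; take the origin at the lower-left of the bounding box.
Outer rectangle: 18 × 26, A = 468 cm², y = 13 cm, Ī = 26 364 cm⁴.
Inner void (subtracted): 14.4 × 22.4, A = 322.56 cm², y = 13 cm, Ī = 13487.3 cm⁴.
By symmetry the centroid is at mid-height, ȳ = 13 cm.
All pieces are centred on the centroidal x-axis, so I = ΣĪ (holes subtracted) = 12876.7 cm⁴.
Repeating about the centroidal y-axis gives I_y = 7062.16 cm⁴.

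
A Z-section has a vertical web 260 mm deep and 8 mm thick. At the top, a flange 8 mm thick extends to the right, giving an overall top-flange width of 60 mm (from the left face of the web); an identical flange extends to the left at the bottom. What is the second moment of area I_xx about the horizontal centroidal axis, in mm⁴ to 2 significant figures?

I_xx ≈ 2.5 × 10⁷ mm⁴

Decompose the section into non-overlapping parts with the origin at the bottom-left of its bounding rectangle.
Web: 8 × 260, A = 2 080 mm², y = 130 mm, Ī = 11 717 333 mm⁴.
Top flange (beyond web): 52 × 8, A = 416 mm², y = 256 mm, Ī = 2 219 mm⁴.
Bottom flange (beyond web): 52 × 8, A = 416 mm², y = 4 mm, Ī = 2 219 mm⁴.
Centroid: ȳ = ΣA·y / ΣA = 130 mm.
Transfer each piece to the horizontal centroidal axis using Ī + A·d² with d = y − 130:
  web: d = 0 mm → contributes +11 717 333 mm⁴
  top flange (beyond web): d = 126 mm → contributes +6 606 635 mm⁴
  bottom flange (beyond web): d = -126 mm → contributes +6 606 635 mm⁴
Total I = 24 930 603 mm⁴.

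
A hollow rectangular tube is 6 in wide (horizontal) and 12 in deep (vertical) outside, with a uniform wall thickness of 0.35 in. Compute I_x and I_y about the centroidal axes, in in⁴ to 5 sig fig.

Decompose the section into non-overlapping parts with the origin at the bottom-left of its bounding rectangle.
Outer rectangle: 6 × 12, A = 72 in², y = 6 in, Ī = 864 in⁴.
Inner void (subtracted): 5.3 × 11.3, A = 59.89 in², y = 6 in, Ī = 637.2795 in⁴.
By symmetry the centroid is at mid-height, ȳ = 6 in.
All pieces are centred on the centroidal x-axis, so I = ΣĪ (holes subtracted) = 226.7205 in⁴.
Repeating about the centroidal y-axis gives I_y = 75.80749 in⁴.

I_x ≈ 226.72 in⁴, I_y ≈ 75.807 in⁴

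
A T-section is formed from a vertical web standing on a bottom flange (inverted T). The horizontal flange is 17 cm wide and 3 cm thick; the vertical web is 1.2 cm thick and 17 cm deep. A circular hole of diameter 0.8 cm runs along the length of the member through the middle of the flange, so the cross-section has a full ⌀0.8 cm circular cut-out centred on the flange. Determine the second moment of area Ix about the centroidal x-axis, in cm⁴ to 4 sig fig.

Ix ≈ 1983 cm⁴

Split into non-overlapping primitives; take the origin at the lower-left of the bounding box.
Flange: 17 × 3, A = 51 cm², y = 1.5 cm, Ī = 38.25 cm⁴.
Web: 1.2 × 17, A = 20.4 cm², y = 11.5 cm, Ī = 491.3 cm⁴.
Hole (subtracted): ⌀0.8, A = 0.502655 cm², y = 1.5 cm, Ī = 0.0201062 cm⁴.
Centroid: ȳ = ΣA·y / ΣA = 4.3774 cm.
Transfer each piece to the centroidal x-axis using Ī + A·d² with d = y − 4.3774:
  flange: d = -2.8774 cm → contributes +460.501 cm⁴
  web: d = 7.1226 cm → contributes +1526.22 cm⁴
  hole: d = -2.8774 cm → contributes −4.1818 cm⁴
Total I = 1982.54 cm⁴.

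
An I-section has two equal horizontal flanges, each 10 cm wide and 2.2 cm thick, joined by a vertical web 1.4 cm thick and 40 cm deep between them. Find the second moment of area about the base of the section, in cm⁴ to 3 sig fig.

Treat the section as a set of non-overlapping primitives; coordinates are from the bounding-box lower-left.
Bottom flange: 10 × 2.2, A = 22 cm², y = 1.1 cm, Ī = 8.8733 cm⁴.
Web: 1.4 × 40, A = 56 cm², y = 22.2 cm, Ī = 7466.7 cm⁴.
Top flange: 10 × 2.2, A = 22 cm², y = 43.3 cm, Ī = 8.8733 cm⁴.
Transfer each piece to the bottom edge using Ī + A·d² with d = y − 0:
  bottom flange: d = 1.1 cm → contributes +35.493 cm⁴
  web: d = 22.2 cm → contributes +35 066 cm⁴
  top flange: d = 43.3 cm → contributes +41 256 cm⁴
Total I = 76 358 cm⁴.

I_base ≈ 7.64 × 10⁴ cm⁴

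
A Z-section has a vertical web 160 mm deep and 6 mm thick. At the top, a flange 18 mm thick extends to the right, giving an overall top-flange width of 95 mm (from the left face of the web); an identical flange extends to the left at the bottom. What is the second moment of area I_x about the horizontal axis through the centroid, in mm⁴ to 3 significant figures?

Split into non-overlapping primitives; take the origin at the lower-left of the bounding box.
Web: 6 × 160, A = 960 mm², y = 80 mm, Ī = 2 048 000 mm⁴.
Top flange (beyond web): 89 × 18, A = 1 602 mm², y = 151 mm, Ī = 43 254 mm⁴.
Bottom flange (beyond web): 89 × 18, A = 1 602 mm², y = 9 mm, Ī = 43 254 mm⁴.
Centroid: ȳ = ΣA·y / ΣA = 80 mm.
Transfer each piece to the horizontal axis through the centroid using Ī + A·d² with d = y − 80:
  web: d = 0 mm → contributes +2 048 000 mm⁴
  top flange (beyond web): d = 71 mm → contributes +8 118 936 mm⁴
  bottom flange (beyond web): d = -71 mm → contributes +8 118 936 mm⁴
Total I = 18 285 872 mm⁴.

I_x ≈ 1.83 × 10⁷ mm⁴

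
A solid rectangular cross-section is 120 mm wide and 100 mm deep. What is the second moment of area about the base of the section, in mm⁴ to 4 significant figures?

I_base ≈ 4.000 × 10⁷ mm⁴

The section: 120 × 100, A = 12 000 mm², y = 50 mm, Ī = 10 000 000 mm⁴.
Transfer it to the base of the section using Ī + A·d² with d = y − 0:
  the section: d = 50 mm → contributes +40 000 000 mm⁴
Total I = 40 000 000 mm⁴.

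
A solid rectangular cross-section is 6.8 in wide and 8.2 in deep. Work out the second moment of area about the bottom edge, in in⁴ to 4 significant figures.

I_base ≈ 1250 in⁴

The section: 6.8 × 8.2, A = 55.76 in², y = 4.1 in, Ī = 312.442 in⁴.
Transfer it to the base of the section using Ī + A·d² with d = y − 0:
  the section: d = 4.1 in → contributes +1249.77 in⁴
Total I = 1249.77 in⁴.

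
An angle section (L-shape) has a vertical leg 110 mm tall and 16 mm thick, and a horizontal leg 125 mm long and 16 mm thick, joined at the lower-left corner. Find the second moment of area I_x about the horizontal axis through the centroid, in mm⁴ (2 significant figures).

I_x ≈ 3.7 × 10⁶ mm⁴

Treat the section as a set of non-overlapping primitives; coordinates are from the bounding-box lower-left.
Vertical leg: 16 × 110, A = 1 760 mm², y = 55 mm, Ī = 1 774 667 mm⁴.
Horizontal leg (remainder): 109 × 16, A = 1 744 mm², y = 8 mm, Ī = 37 205 mm⁴.
Centroid: ȳ = ΣA·y / ΣA = 31.61 mm.
Transfer each piece to the horizontal axis through the centroid using Ī + A·d² with d = y − 31.61:
  vertical leg: d = 23.39 mm → contributes +2 737 771 mm⁴
  horizontal leg (remainder): d = -23.61 mm → contributes +1 009 145 mm⁴
Total I = 3 746 916 mm⁴.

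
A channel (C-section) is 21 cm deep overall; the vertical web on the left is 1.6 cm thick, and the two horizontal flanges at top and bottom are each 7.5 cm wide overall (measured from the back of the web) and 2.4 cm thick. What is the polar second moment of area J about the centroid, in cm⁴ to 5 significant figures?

Treat the section as a set of non-overlapping primitives; coordinates are from the bounding-box lower-left.
Web: 1.6 × 21, A = 33.6 cm², y = 10.5 cm, Ī = 1234.8 cm⁴.
Top flange (beyond web): 5.9 × 2.4, A = 14.16 cm², y = 19.8 cm, Ī = 6.7968 cm⁴.
Bottom flange (beyond web): 5.9 × 2.4, A = 14.16 cm², y = 1.2 cm, Ī = 6.7968 cm⁴.
By symmetry the centroid is at mid-height, ȳ = 10.5 cm.
Transfer each piece to the centroidal x-axis using Ī + A·d² with d = y − 10.5:
  web: d = 0 cm → contributes +1234.8 cm⁴
  top flange (beyond web): d = 9.3 cm → contributes +1231.495 cm⁴
  bottom flange (beyond web): d = -9.3 cm → contributes +1231.495 cm⁴
Total I = 3697.79 cm⁴.
For the y-axis: x̄ = 2.515116 cm.
Repeating about the centroidal y-axis gives I_y = 305.4243 cm⁴.
Polar second moment: J = I_x + I_y = 4003.215 cm⁴.

J ≈ 4003.2 cm⁴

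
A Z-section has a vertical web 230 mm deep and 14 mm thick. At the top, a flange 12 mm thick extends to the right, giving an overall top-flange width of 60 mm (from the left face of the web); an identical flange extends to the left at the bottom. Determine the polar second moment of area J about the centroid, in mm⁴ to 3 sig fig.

J ≈ 2.86 × 10⁷ mm⁴

Split into non-overlapping primitives; take the origin at the lower-left of the bounding box.
Web: 14 × 230, A = 3 220 mm², y = 115 mm, Ī = 14 194 833 mm⁴.
Top flange (beyond web): 46 × 12, A = 552 mm², y = 224 mm, Ī = 6 624 mm⁴.
Bottom flange (beyond web): 46 × 12, A = 552 mm², y = 6 mm, Ī = 6 624 mm⁴.
Centroid: ȳ = ΣA·y / ΣA = 115 mm.
Transfer each piece to the centroidal x-axis using Ī + A·d² with d = y − 115:
  web: d = 0 mm → contributes +14 194 833 mm⁴
  top flange (beyond web): d = 109 mm → contributes +6 564 936 mm⁴
  bottom flange (beyond web): d = -109 mm → contributes +6 564 936 mm⁴
Total I = 27 324 705 mm⁴.
For the y-axis: x̄ = 53 mm.
Repeating about the centroidal y-axis gives I_y = 1 240 865 mm⁴.
Polar second moment: J = I_x + I_y = 28 565 571 mm⁴.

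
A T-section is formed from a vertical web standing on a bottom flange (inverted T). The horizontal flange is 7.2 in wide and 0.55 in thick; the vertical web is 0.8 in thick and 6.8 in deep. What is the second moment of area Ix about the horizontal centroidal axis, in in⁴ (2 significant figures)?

Ix ≈ 52 in⁴

Decompose the section into non-overlapping parts with the origin at the bottom-left of its bounding rectangle.
Flange: 7.2 × 0.55, A = 3.96 in², y = 0.275 in, Ī = 0.09983 in⁴.
Web: 0.8 × 6.8, A = 5.44 in², y = 3.95 in, Ī = 20.96 in⁴.
Centroid: ȳ = ΣA·y / ΣA = 2.402 in.
Transfer each piece to the horizontal centroidal axis using Ī + A·d² with d = y − 2.402:
  flange: d = -2.127 in → contributes +18.01 in⁴
  web: d = 1.548 in → contributes +34 in⁴
Total I = 52.01 in⁴.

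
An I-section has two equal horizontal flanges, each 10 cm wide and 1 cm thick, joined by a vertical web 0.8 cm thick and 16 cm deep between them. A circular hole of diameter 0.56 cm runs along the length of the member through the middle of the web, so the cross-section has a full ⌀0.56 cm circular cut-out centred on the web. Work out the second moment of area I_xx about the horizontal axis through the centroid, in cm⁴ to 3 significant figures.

I_xx ≈ 1720 cm⁴

Break the section into simple shapes (no overlaps), measuring from the bottom-left corner of the bounding box.
Bottom flange: 10 × 1, A = 10 cm², y = 0.5 cm, Ī = 0.83333 cm⁴.
Web: 0.8 × 16, A = 12.8 cm², y = 9 cm, Ī = 273.07 cm⁴.
Top flange: 10 × 1, A = 10 cm², y = 17.5 cm, Ī = 0.83333 cm⁴.
Hole (subtracted): ⌀0.56, A = 0.2463 cm², y = 9 cm, Ī = 0.0048275 cm⁴.
By symmetry the centroid is at mid-height, ȳ = 9 cm.
Transfer each piece to the horizontal axis through the centroid using Ī + A·d² with d = y − 9:
  bottom flange: d = -8.5 cm → contributes +723.33 cm⁴
  web: d = 0 cm → contributes +273.07 cm⁴
  top flange: d = 8.5 cm → contributes +723.33 cm⁴
  hole: d = 0 cm → contributes −0.0048275 cm⁴
Total I = 1719.7 cm⁴.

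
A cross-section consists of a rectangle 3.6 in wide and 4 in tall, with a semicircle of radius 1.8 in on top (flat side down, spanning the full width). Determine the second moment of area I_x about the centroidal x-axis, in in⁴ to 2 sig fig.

Decompose the section into non-overlapping parts with the origin at the bottom-left of its bounding rectangle.
Rectangular body: 3.6 × 4, A = 14.4 in², y = 2 in, Ī = 19.2 in⁴.
Semicircular cap: semicircle r = 1.8, A = 5.089 in², y = 4.764 in, Ī = 1.152 in⁴.
Centroid: ȳ = ΣA·y / ΣA = 2.722 in.
Transfer each piece to the centroidal x-axis using Ī + A·d² with d = y − 2.722:
  rectangular body: d = -0.7218 in → contributes +26.7 in⁴
  semicircular cap: d = 2.042 in → contributes +22.38 in⁴
Total I = 49.08 in⁴.

I_x ≈ 49 in⁴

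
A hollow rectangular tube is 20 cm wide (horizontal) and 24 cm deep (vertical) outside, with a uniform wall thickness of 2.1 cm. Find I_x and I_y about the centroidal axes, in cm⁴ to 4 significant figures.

Treat the section as a set of non-overlapping primitives; coordinates are from the bounding-box lower-left.
Outer rectangle: 20 × 24, A = 480 cm², y = 12 cm, Ī = 23 040 cm⁴.
Inner void (subtracted): 15.8 × 19.8, A = 312.84 cm², y = 12 cm, Ī = 10220.5 cm⁴.
By symmetry the centroid is at mid-height, ȳ = 12 cm.
All pieces are centred on the centroidal x-axis, so I = ΣĪ (holes subtracted) = 12819.5 cm⁴.
Repeating about the centroidal y-axis gives I_y = 9491.89 cm⁴.

I_x ≈ 1.282 × 10⁴ cm⁴, I_y ≈ 9492 cm⁴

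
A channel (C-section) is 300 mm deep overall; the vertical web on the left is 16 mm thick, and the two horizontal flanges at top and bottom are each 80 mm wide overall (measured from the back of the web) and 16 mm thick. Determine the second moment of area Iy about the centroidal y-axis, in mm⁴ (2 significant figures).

Iy ≈ 3.1 × 10⁶ mm⁴

Treat the section as a set of non-overlapping primitives; coordinates are from the bounding-box lower-left.
Web: 16 × 300, A = 4 800 mm², x = 8 mm, Ī = 102 400 mm⁴.
Top flange (beyond web): 64 × 16, A = 1 024 mm², x = 48 mm, Ī = 349 525 mm⁴.
Bottom flange (beyond web): 64 × 16, A = 1 024 mm², x = 48 mm, Ī = 349 525 mm⁴.
Centroid: x̄ = ΣA·x / ΣA = 19.96 mm.
Transfer each piece to the centroidal y-axis using Ī + A·d² with d = x − 19.96:
  web: d = -11.96 mm → contributes +789 300 mm⁴
  top flange (beyond web): d = 28.04 mm → contributes +1 154 486 mm⁴
  bottom flange (beyond web): d = 28.04 mm → contributes +1 154 486 mm⁴
Total I = 3 098 273 mm⁴.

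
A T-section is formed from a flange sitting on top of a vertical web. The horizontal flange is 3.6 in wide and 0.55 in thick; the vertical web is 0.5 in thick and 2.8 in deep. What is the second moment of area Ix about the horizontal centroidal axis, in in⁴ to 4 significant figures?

Treat the section as a set of non-overlapping primitives; coordinates are from the bounding-box lower-left.
Flange: 3.6 × 0.55, A = 1.98 in², y = 3.075 in, Ī = 0.0499125 in⁴.
Web: 0.5 × 2.8, A = 1.4 in², y = 1.4 in, Ī = 0.914667 in⁴.
Centroid: ȳ = ΣA·y / ΣA = 2.38121 in.
Transfer each piece to the horizontal centroidal axis using Ī + A·d² with d = y − 2.38121:
  flange: d = 0.693787 in → contributes +1.00297 in⁴
  web: d = -0.981213 in → contributes +2.26256 in⁴
Total I = 3.26552 in⁴.

Ix ≈ 3.266 in⁴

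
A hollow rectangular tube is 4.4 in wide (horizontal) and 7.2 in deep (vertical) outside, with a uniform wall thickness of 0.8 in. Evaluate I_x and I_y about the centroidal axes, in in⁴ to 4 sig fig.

I_x ≈ 95.88 in⁴, I_y ≈ 40.87 in⁴

Split into non-overlapping primitives; take the origin at the lower-left of the bounding box.
Outer rectangle: 4.4 × 7.2, A = 31.68 in², y = 3.6 in, Ī = 136.858 in⁴.
Inner void (subtracted): 2.8 × 5.6, A = 15.68 in², y = 3.6 in, Ī = 40.9771 in⁴.
By symmetry the centroid is at mid-height, ȳ = 3.6 in.
All pieces are centred on the centroidal x-axis, so I = ΣĪ (holes subtracted) = 95.8805 in⁴.
Repeating about the centroidal y-axis gives I_y = 40.8661 in⁴.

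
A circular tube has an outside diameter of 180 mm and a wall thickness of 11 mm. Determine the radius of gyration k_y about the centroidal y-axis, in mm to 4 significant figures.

Split into non-overlapping primitives; take the origin at the lower-left of the bounding box.
Outer circle: ⌀180, A = 25446.9 mm², x = 90 mm, Ī = 51 529 974 mm⁴.
Bore (subtracted): ⌀158, A = 19606.7 mm², x = 90 mm, Ī = 30 591 322 mm⁴.
By symmetry the centroid is at mid-width, x̄ = 90 mm.
All pieces are centred on the centroidal y-axis, so I = ΣĪ (holes subtracted) = 20 938 651 mm⁴.
Radius of gyration: k = √(I/A) = √(20 938 651 / 5840.22) = 59.877 mm.

k_y ≈ 59.88 mm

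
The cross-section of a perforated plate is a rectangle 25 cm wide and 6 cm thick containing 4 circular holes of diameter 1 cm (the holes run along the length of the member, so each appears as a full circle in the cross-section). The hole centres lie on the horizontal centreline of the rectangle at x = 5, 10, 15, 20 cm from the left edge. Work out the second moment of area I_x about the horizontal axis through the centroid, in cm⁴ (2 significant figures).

Decompose the section into non-overlapping parts with the origin at the bottom-left of its bounding rectangle.
Plate: 25 × 6, A = 150 cm², y = 3 cm, Ī = 450 cm⁴.
Hole 1 (subtracted): ⌀1, A = 0.7854 cm², y = 3 cm, Ī = 0.04909 cm⁴.
Hole 2 (subtracted): ⌀1, A = 0.7854 cm², y = 3 cm, Ī = 0.04909 cm⁴.
Hole 3 (subtracted): ⌀1, A = 0.7854 cm², y = 3 cm, Ī = 0.04909 cm⁴.
Hole 4 (subtracted): ⌀1, A = 0.7854 cm², y = 3 cm, Ī = 0.04909 cm⁴.
By symmetry the centroid is at mid-height, ȳ = 3 cm.
All pieces are centred on the horizontal axis through the centroid, so I = ΣĪ (holes subtracted) = 449.8 cm⁴.

I_x ≈ 450 cm⁴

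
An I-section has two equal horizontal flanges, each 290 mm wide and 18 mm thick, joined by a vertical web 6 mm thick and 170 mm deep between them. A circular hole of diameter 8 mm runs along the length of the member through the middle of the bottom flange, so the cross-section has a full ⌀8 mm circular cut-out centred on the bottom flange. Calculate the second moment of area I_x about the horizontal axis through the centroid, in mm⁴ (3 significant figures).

I_x ≈ 9.45 × 10⁷ mm⁴

Break the section into simple shapes (no overlaps), measuring from the bottom-left corner of the bounding box.
Bottom flange: 290 × 18, A = 5 220 mm², y = 9 mm, Ī = 140 940 mm⁴.
Web: 6 × 170, A = 1 020 mm², y = 103 mm, Ī = 2 456 500 mm⁴.
Top flange: 290 × 18, A = 5 220 mm², y = 197 mm, Ī = 140 940 mm⁴.
Hole (subtracted): ⌀8, A = 50.265 mm², y = 9 mm, Ī = 201.06 mm⁴.
Centroid: ȳ = ΣA·y / ΣA = 103.41 mm.
Transfer each piece to the horizontal axis through the centroid using Ī + A·d² with d = y − 103.41:
  bottom flange: d = -94.414 mm → contributes +46 672 152 mm⁴
  web: d = -0.41412 mm → contributes +2 456 675 mm⁴
  top flange: d = 93.586 mm → contributes +45 859 358 mm⁴
  hole: d = -94.414 mm → contributes −448 269 mm⁴
Total I = 94 539 916 mm⁴.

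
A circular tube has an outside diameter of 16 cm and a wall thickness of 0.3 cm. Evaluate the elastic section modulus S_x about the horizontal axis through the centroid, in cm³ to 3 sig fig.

S_x ≈ 57.0 cm³

Break the section into simple shapes (no overlaps), measuring from the bottom-left corner of the bounding box.
Outer circle: ⌀16, A = 201.06 cm², y = 8 cm, Ī = 3 217 cm⁴.
Bore (subtracted): ⌀15.4, A = 186.27 cm², y = 8 cm, Ī = 2760.9 cm⁴.
By symmetry the centroid is at mid-height, ȳ = 8 cm.
All pieces are centred on the horizontal axis through the centroid, so I = ΣĪ (holes subtracted) = 456.08 cm⁴.
Extreme fibre distance c = 8 cm; S = I/c = 57.01 cm³.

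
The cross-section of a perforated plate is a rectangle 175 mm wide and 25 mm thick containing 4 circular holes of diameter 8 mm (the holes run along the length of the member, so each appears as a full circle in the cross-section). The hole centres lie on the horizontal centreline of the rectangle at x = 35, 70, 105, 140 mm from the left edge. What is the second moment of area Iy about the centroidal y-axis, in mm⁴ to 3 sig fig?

Decompose the section into non-overlapping parts with the origin at the bottom-left of its bounding rectangle.
Plate: 175 × 25, A = 4 375 mm², x = 87.5 mm, Ī = 11 165 365 mm⁴.
Hole 1 (subtracted): ⌀8, A = 50.265 mm², x = 35 mm, Ī = 201.06 mm⁴.
Hole 2 (subtracted): ⌀8, A = 50.265 mm², x = 70 mm, Ī = 201.06 mm⁴.
Hole 3 (subtracted): ⌀8, A = 50.265 mm², x = 105 mm, Ī = 201.06 mm⁴.
Hole 4 (subtracted): ⌀8, A = 50.265 mm², x = 140 mm, Ī = 201.06 mm⁴.
By symmetry the centroid is at mid-width, x̄ = 87.5 mm.
Transfer each piece to the centroidal y-axis using Ī + A·d² with d = x − 87.5:
  plate: d = 0 mm → contributes +11 165 365 mm⁴
  hole 1: d = -52.5 mm → contributes −138 745 mm⁴
  hole 2: d = -17.5 mm → contributes −15 595 mm⁴
  hole 3: d = 17.5 mm → contributes −15 595 mm⁴
  hole 4: d = 52.5 mm → contributes −138 745 mm⁴
Total I = 10 856 684 mm⁴.

Iy ≈ 1.09 × 10⁷ mm⁴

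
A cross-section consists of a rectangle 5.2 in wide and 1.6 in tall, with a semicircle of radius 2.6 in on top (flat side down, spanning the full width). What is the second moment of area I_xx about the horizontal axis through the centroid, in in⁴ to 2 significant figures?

I_xx ≈ 24 in⁴

Decompose the section into non-overlapping parts with the origin at the bottom-left of its bounding rectangle.
Rectangular body: 5.2 × 1.6, A = 8.32 in², y = 0.8 in, Ī = 1.775 in⁴.
Semicircular cap: semicircle r = 2.6, A = 10.62 in², y = 2.703 in, Ī = 5.016 in⁴.
Centroid: ȳ = ΣA·y / ΣA = 1.867 in.
Transfer each piece to the horizontal axis through the centroid using Ī + A·d² with d = y − 1.867:
  rectangular body: d = -1.067 in → contributes +11.25 in⁴
  semicircular cap: d = 0.8362 in → contributes +12.44 in⁴
Total I = 23.69 in⁴.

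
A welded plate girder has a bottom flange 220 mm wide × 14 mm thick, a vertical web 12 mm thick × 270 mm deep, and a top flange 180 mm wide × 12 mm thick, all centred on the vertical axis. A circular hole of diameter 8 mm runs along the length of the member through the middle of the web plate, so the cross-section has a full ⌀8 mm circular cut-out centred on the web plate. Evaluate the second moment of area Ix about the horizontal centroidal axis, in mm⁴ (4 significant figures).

Split into non-overlapping primitives; take the origin at the lower-left of the bounding box.
Bottom plate: 220 × 14, A = 3 080 mm², y = 7 mm, Ī = 50306.7 mm⁴.
Web plate: 12 × 270, A = 3 240 mm², y = 149 mm, Ī = 19 683 000 mm⁴.
Top plate: 180 × 12, A = 2 160 mm², y = 290 mm, Ī = 25 920 mm⁴.
Hole (subtracted): ⌀8, A = 50.2655 mm², y = 149 mm, Ī = 201.062 mm⁴.
Centroid: ȳ = ΣA·y / ΣA = 133.246 mm.
Transfer each piece to the horizontal centroidal axis using Ī + A·d² with d = y − 133.246:
  bottom plate: d = -126.246 mm → contributes +49 139 696 mm⁴
  web plate: d = 15.7538 mm → contributes +20 487 106 mm⁴
  top plate: d = 156.754 mm → contributes +53 100 880 mm⁴
  hole: d = 15.7538 mm → contributes −12 676 mm⁴
Total I = 122 715 007 mm⁴.

Ix ≈ 1.227 × 10⁸ mm⁴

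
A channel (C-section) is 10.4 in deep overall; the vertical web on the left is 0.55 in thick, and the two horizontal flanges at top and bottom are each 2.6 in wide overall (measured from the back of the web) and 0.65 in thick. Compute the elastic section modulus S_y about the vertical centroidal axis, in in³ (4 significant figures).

Break the section into simple shapes (no overlaps), measuring from the bottom-left corner of the bounding box.
Web: 0.55 × 10.4, A = 5.72 in², x = 0.275 in, Ī = 0.144192 in⁴.
Top flange (beyond web): 2.05 × 0.65, A = 1.3325 in², x = 1.575 in, Ī = 0.466653 in⁴.
Bottom flange (beyond web): 2.05 × 0.65, A = 1.3325 in², x = 1.575 in, Ī = 0.466653 in⁴.
Centroid: x̄ = ΣA·x / ΣA = 0.688178 in.
Transfer each piece to the vertical centroidal axis using Ī + A·d² with d = x − 0.688178:
  web: d = -0.413178 in → contributes +1.12069 in⁴
  top flange (beyond web): d = 0.886822 in → contributes +1.5146 in⁴
  bottom flange (beyond web): d = 0.886822 in → contributes +1.5146 in⁴
Total I = 4.14989 in⁴.
Extreme fibre distance c = 1.91182 in; S = I/c = 2.17065 in³.

S_y ≈ 2.171 in³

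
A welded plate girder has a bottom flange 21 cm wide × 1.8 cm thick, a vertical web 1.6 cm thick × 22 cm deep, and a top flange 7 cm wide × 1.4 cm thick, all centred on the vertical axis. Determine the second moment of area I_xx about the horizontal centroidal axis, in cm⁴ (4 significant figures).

I_xx ≈ 6769 cm⁴

Decompose the section into non-overlapping parts with the origin at the bottom-left of its bounding rectangle.
Bottom plate: 21 × 1.8, A = 37.8 cm², y = 0.9 cm, Ī = 10.206 cm⁴.
Web plate: 1.6 × 22, A = 35.2 cm², y = 12.8 cm, Ī = 1419.73 cm⁴.
Top plate: 7 × 1.4, A = 9.8 cm², y = 24.5 cm, Ī = 1.60067 cm⁴.
Centroid: ȳ = ΣA·y / ΣA = 8.75217 cm.
Transfer each piece to the horizontal centroidal axis using Ī + A·d² with d = y − 8.75217:
  bottom plate: d = -7.85217 cm → contributes +2340.83 cm⁴
  web plate: d = 4.04783 cm → contributes +1996.48 cm⁴
  top plate: d = 15.7478 cm → contributes +2431.94 cm⁴
Total I = 6769.25 cm⁴.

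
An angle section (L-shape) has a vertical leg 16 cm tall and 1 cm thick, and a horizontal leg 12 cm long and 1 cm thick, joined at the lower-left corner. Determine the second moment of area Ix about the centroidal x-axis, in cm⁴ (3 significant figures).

Ix ≈ 709 cm⁴

Break the section into simple shapes (no overlaps), measuring from the bottom-left corner of the bounding box.
Vertical leg: 1 × 16, A = 16 cm², y = 8 cm, Ī = 341.33 cm⁴.
Horizontal leg (remainder): 11 × 1, A = 11 cm², y = 0.5 cm, Ī = 0.91667 cm⁴.
Centroid: ȳ = ΣA·y / ΣA = 4.9444 cm.
Transfer each piece to the centroidal x-axis using Ī + A·d² with d = y − 4.9444:
  vertical leg: d = 3.0556 cm → contributes +490.72 cm⁴
  horizontal leg (remainder): d = -4.4444 cm → contributes +218.2 cm⁴
Total I = 708.92 cm⁴.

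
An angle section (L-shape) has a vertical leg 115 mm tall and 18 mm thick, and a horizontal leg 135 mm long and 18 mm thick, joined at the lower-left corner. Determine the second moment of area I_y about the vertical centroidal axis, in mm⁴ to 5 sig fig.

I_y ≈ 7.2147 × 10⁶ mm⁴

Treat the section as a set of non-overlapping primitives; coordinates are from the bounding-box lower-left.
Vertical leg: 18 × 115, A = 2 070 mm², x = 9 mm, Ī = 55 890 mm⁴.
Horizontal leg (remainder): 117 × 18, A = 2 106 mm², x = 76.5 mm, Ī = 2 402 420 mm⁴.
Centroid: x̄ = ΣA·x / ΣA = 43.04095 mm.
Transfer each piece to the vertical centroidal axis using Ī + A·d² with d = x − 43.04095:
  vertical leg: d = -34.04095 mm → contributes +2 454 577 mm⁴
  horizontal leg (remainder): d = 33.45905 mm → contributes +4 760 104 mm⁴
Total I = 7 214 681 mm⁴.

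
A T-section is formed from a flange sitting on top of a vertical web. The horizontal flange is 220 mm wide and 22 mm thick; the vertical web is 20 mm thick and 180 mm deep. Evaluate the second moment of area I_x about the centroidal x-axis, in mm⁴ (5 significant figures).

Decompose the section into non-overlapping parts with the origin at the bottom-left of its bounding rectangle.
Flange: 220 × 22, A = 4 840 mm², y = 191 mm, Ī = 195213.3 mm⁴.
Web: 20 × 180, A = 3 600 mm², y = 90 mm, Ī = 9 720 000 mm⁴.
Centroid: ȳ = ΣA·y / ΣA = 147.9194 mm.
Transfer each piece to the centroidal x-axis using Ī + A·d² with d = y − 147.9194:
  flange: d = 43.08057 mm → contributes +9 177 941 mm⁴
  web: d = -57.91943 mm → contributes +21 796 778 mm⁴
Total I = 30 974 719 mm⁴.

I_x ≈ 3.0975 × 10⁷ mm⁴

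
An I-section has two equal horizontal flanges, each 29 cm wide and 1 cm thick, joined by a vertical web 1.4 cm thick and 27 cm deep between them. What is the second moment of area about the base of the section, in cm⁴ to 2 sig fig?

I_base ≈ 3.4 × 10⁴ cm⁴

Split into non-overlapping primitives; take the origin at the lower-left of the bounding box.
Bottom flange: 29 × 1, A = 29 cm², y = 0.5 cm, Ī = 2.417 cm⁴.
Web: 1.4 × 27, A = 37.8 cm², y = 14.5 cm, Ī = 2 296 cm⁴.
Top flange: 29 × 1, A = 29 cm², y = 28.5 cm, Ī = 2.417 cm⁴.
Transfer each piece to a horizontal axis along the bottom face using Ī + A·d² with d = y − 0:
  bottom flange: d = 0.5 cm → contributes +9.667 cm⁴
  web: d = 14.5 cm → contributes +10 244 cm⁴
  top flange: d = 28.5 cm → contributes +23 558 cm⁴
Total I = 33 811 cm⁴.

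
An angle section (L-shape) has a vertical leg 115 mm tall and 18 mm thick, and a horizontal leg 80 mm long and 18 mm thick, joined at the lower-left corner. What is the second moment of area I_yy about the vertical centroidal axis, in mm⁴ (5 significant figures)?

I_yy ≈ 1.5735 × 10⁶ mm⁴

Split into non-overlapping primitives; take the origin at the lower-left of the bounding box.
Vertical leg: 18 × 115, A = 2 070 mm², x = 9 mm, Ī = 55 890 mm⁴.
Horizontal leg (remainder): 62 × 18, A = 1 116 mm², x = 49 mm, Ī = 357 492 mm⁴.
Centroid: x̄ = ΣA·x / ΣA = 23.0113 mm.
Transfer each piece to the vertical centroidal axis using Ī + A·d² with d = x − 23.0113:
  vertical leg: d = -14.0113 mm → contributes +462265.2 mm⁴
  horizontal leg (remainder): d = 25.9887 mm → contributes +1 111 252 mm⁴
Total I = 1 573 518 mm⁴.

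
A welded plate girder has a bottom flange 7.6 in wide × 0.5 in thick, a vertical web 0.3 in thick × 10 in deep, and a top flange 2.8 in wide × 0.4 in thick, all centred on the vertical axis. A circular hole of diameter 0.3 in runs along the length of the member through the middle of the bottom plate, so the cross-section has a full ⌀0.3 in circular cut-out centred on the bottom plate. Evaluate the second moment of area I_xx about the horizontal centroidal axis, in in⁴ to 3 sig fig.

Decompose the section into non-overlapping parts with the origin at the bottom-left of its bounding rectangle.
Bottom plate: 7.6 × 0.5, A = 3.8 in², y = 0.25 in, Ī = 0.079167 in⁴.
Web plate: 0.3 × 10, A = 3 in², y = 5.5 in, Ī = 25 in⁴.
Top plate: 2.8 × 0.4, A = 1.12 in², y = 10.7 in, Ī = 0.014933 in⁴.
Hole (subtracted): ⌀0.3, A = 0.070686 in², y = 0.25 in, Ī = 0.00039761 in⁴.
Centroid: ȳ = ΣA·y / ΣA = 3.7476 in.
Transfer each piece to the horizontal centroidal axis using Ī + A·d² with d = y − 3.7476:
  bottom plate: d = -3.4976 in → contributes +46.566 in⁴
  web plate: d = 1.7524 in → contributes +34.212 in⁴
  top plate: d = 6.9524 in → contributes +54.151 in⁴
  hole: d = -3.4976 in → contributes −0.86513 in⁴
Total I = 134.06 in⁴.

I_xx ≈ 134 in⁴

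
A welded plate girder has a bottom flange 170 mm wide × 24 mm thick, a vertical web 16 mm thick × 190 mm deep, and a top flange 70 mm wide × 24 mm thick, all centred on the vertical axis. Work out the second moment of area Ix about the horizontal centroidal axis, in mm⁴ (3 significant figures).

Ix ≈ 6.79 × 10⁷ mm⁴

Split into non-overlapping primitives; take the origin at the lower-left of the bounding box.
Bottom plate: 170 × 24, A = 4 080 mm², y = 12 mm, Ī = 195 840 mm⁴.
Web plate: 16 × 190, A = 3 040 mm², y = 119 mm, Ī = 9 145 333 mm⁴.
Top plate: 70 × 24, A = 1 680 mm², y = 226 mm, Ī = 80 640 mm⁴.
Centroid: ȳ = ΣA·y / ΣA = 89.818 mm.
Transfer each piece to the horizontal centroidal axis using Ī + A·d² with d = y − 89.818:
  bottom plate: d = -77.818 mm → contributes +24 902 971 mm⁴
  web plate: d = 29.182 mm → contributes +11 734 132 mm⁴
  top plate: d = 136.18 mm → contributes +31 237 059 mm⁴
Total I = 67 874 162 mm⁴.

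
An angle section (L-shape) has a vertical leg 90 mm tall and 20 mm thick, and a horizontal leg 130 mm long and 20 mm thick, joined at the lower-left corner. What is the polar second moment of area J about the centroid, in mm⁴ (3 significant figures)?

Treat the section as a set of non-overlapping primitives; coordinates are from the bounding-box lower-left.
Vertical leg: 20 × 90, A = 1 800 mm², y = 45 mm, Ī = 1 215 000 mm⁴.
Horizontal leg (remainder): 110 × 20, A = 2 200 mm², y = 10 mm, Ī = 73 333 mm⁴.
Centroid: ȳ = ΣA·y / ΣA = 25.75 mm.
Transfer each piece to the centroidal x-axis using Ī + A·d² with d = y − 25.75:
  vertical leg: d = 19.25 mm → contributes +1 882 013 mm⁴
  horizontal leg (remainder): d = -15.75 mm → contributes +619 071 mm⁴
Total I = 2 501 083 mm⁴.
For the y-axis: x̄ = 45.75 mm.
Repeating about the centroidal y-axis gives I_y = 6 461 083 mm⁴.
Polar second moment: J = I_x + I_y = 8 962 167 mm⁴.

J ≈ 8.96 × 10⁶ mm⁴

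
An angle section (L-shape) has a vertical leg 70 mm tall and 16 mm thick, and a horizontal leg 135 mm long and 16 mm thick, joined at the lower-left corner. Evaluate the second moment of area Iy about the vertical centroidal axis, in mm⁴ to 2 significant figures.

Break the section into simple shapes (no overlaps), measuring from the bottom-left corner of the bounding box.
Vertical leg: 16 × 70, A = 1 120 mm², x = 8 mm, Ī = 23 893 mm⁴.
Horizontal leg (remainder): 119 × 16, A = 1 904 mm², x = 75.5 mm, Ī = 2 246 879 mm⁴.
Centroid: x̄ = ΣA·x / ΣA = 50.5 mm.
Transfer each piece to the vertical centroidal axis using Ī + A·d² with d = x − 50.5:
  vertical leg: d = -42.5 mm → contributes +2 046 893 mm⁴
  horizontal leg (remainder): d = 25 mm → contributes +3 436 879 mm⁴
Total I = 5 483 772 mm⁴.

Iy ≈ 5.5 × 10⁶ mm⁴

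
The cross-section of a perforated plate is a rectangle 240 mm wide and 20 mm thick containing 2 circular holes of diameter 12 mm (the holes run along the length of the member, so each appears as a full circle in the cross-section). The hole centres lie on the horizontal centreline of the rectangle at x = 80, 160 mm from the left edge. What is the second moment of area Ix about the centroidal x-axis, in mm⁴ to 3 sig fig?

Treat the section as a set of non-overlapping primitives; coordinates are from the bounding-box lower-left.
Plate: 240 × 20, A = 4 800 mm², y = 10 mm, Ī = 160 000 mm⁴.
Hole 1 (subtracted): ⌀12, A = 113.1 mm², y = 10 mm, Ī = 1017.9 mm⁴.
Hole 2 (subtracted): ⌀12, A = 113.1 mm², y = 10 mm, Ī = 1017.9 mm⁴.
By symmetry the centroid is at mid-height, ȳ = 10 mm.
All pieces are centred on the centroidal x-axis, so I = ΣĪ (holes subtracted) = 157 964 mm⁴.

Ix ≈ 1.58 × 10⁵ mm⁴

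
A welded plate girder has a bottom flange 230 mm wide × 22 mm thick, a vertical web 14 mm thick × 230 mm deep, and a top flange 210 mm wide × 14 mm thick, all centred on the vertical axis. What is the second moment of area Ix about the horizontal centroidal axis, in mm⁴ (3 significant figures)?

Ix ≈ 1.32 × 10⁸ mm⁴

Break the section into simple shapes (no overlaps), measuring from the bottom-left corner of the bounding box.
Bottom plate: 230 × 22, A = 5 060 mm², y = 11 mm, Ī = 204 087 mm⁴.
Web plate: 14 × 230, A = 3 220 mm², y = 137 mm, Ī = 14 194 833 mm⁴.
Top plate: 210 × 14, A = 2 940 mm², y = 259 mm, Ī = 48 020 mm⁴.
Centroid: ȳ = ΣA·y / ΣA = 112.14 mm.
Transfer each piece to the horizontal centroidal axis using Ī + A·d² with d = y − 112.14:
  bottom plate: d = -101.14 mm → contributes +51 968 831 mm⁴
  web plate: d = 24.856 mm → contributes +16 184 154 mm⁴
  top plate: d = 146.86 mm → contributes +63 453 741 mm⁴
Total I = 131 606 726 mm⁴.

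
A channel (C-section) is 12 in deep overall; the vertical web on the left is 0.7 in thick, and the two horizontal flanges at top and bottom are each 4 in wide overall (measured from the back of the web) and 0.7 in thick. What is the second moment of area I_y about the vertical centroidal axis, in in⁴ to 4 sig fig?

I_y ≈ 16.46 in⁴

Decompose the section into non-overlapping parts with the origin at the bottom-left of its bounding rectangle.
Web: 0.7 × 12, A = 8.4 in², x = 0.35 in, Ī = 0.343 in⁴.
Top flange (beyond web): 3.3 × 0.7, A = 2.31 in², x = 2.35 in, Ī = 2.09633 in⁴.
Bottom flange (beyond web): 3.3 × 0.7, A = 2.31 in², x = 2.35 in, Ī = 2.09633 in⁴.
Centroid: x̄ = ΣA·x / ΣA = 1.05968 in.
Transfer each piece to the vertical centroidal axis using Ī + A·d² with d = x − 1.05968:
  web: d = -0.709677 in → contributes +4.57359 in⁴
  top flange (beyond web): d = 1.29032 in → contributes +5.94232 in⁴
  bottom flange (beyond web): d = 1.29032 in → contributes +5.94232 in⁴
Total I = 16.4582 in⁴.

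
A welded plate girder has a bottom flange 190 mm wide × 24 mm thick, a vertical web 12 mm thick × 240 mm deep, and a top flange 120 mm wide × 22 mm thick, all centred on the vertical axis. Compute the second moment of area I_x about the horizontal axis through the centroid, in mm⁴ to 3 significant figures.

Treat the section as a set of non-overlapping primitives; coordinates are from the bounding-box lower-left.
Bottom plate: 190 × 24, A = 4 560 mm², y = 12 mm, Ī = 218 880 mm⁴.
Web plate: 12 × 240, A = 2 880 mm², y = 144 mm, Ī = 13 824 000 mm⁴.
Top plate: 120 × 22, A = 2 640 mm², y = 275 mm, Ī = 106 480 mm⁴.
Centroid: ȳ = ΣA·y / ΣA = 118.6 mm.
Transfer each piece to the horizontal axis through the centroid using Ī + A·d² with d = y − 118.6:
  bottom plate: d = -106.6 mm → contributes +52 032 084 mm⁴
  web plate: d = 25.405 mm → contributes +15 682 758 mm⁴
  top plate: d = 156.4 mm → contributes +64 687 347 mm⁴
Total I = 132 402 189 mm⁴.

I_x ≈ 1.32 × 10⁸ mm⁴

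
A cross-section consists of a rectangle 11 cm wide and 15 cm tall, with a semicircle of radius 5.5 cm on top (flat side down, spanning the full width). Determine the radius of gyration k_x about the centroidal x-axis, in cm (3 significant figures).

k_x ≈ 5.64 cm

Treat the section as a set of non-overlapping primitives; coordinates are from the bounding-box lower-left.
Rectangular body: 11 × 15, A = 165 cm², y = 7.5 cm, Ī = 3093.8 cm⁴.
Semicircular cap: semicircle r = 5.5, A = 47.517 cm², y = 17.334 cm, Ī = 100.43 cm⁴.
Centroid: ȳ = ΣA·y / ΣA = 9.6988 cm.
Transfer each piece to the centroidal x-axis using Ī + A·d² with d = y − 9.6988:
  rectangular body: d = -2.1988 cm → contributes +3891.5 cm⁴
  semicircular cap: d = 7.6354 cm → contributes +2870.6 cm⁴
Total I = 6762.2 cm⁴.
Radius of gyration: k = √(I/A) = √(6762.2 / 212.52) = 5.6409 cm.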